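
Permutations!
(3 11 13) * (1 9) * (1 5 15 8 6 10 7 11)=(1 9 5 15 8 6 10 7 11 13 3)=[0, 9, 2, 1, 4, 15, 10, 11, 6, 5, 7, 13, 12, 3, 14, 8]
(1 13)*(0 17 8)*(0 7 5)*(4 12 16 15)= (0 17 8 7 5)(1 13)(4 12 16 15)= [17, 13, 2, 3, 12, 0, 6, 5, 7, 9, 10, 11, 16, 1, 14, 4, 15, 8]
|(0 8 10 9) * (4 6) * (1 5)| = 4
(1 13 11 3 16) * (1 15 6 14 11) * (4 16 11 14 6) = (1 13)(3 11)(4 16 15) = [0, 13, 2, 11, 16, 5, 6, 7, 8, 9, 10, 3, 12, 1, 14, 4, 15]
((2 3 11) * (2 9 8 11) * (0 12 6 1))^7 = (0 1 6 12)(2 3)(8 11 9) = [1, 6, 3, 2, 4, 5, 12, 7, 11, 8, 10, 9, 0]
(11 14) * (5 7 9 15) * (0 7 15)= (0 7 9)(5 15)(11 14)= [7, 1, 2, 3, 4, 15, 6, 9, 8, 0, 10, 14, 12, 13, 11, 5]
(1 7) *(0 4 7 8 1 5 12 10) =[4, 8, 2, 3, 7, 12, 6, 5, 1, 9, 0, 11, 10] =(0 4 7 5 12 10)(1 8)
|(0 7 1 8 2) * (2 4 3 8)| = 12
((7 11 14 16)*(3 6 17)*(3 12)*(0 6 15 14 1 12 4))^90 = [17, 3, 2, 14, 6, 5, 4, 1, 8, 9, 10, 12, 15, 13, 7, 16, 11, 0] = (0 17)(1 3 14 7)(4 6)(11 12 15 16)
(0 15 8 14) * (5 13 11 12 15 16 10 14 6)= (0 16 10 14)(5 13 11 12 15 8 6)= [16, 1, 2, 3, 4, 13, 5, 7, 6, 9, 14, 12, 15, 11, 0, 8, 10]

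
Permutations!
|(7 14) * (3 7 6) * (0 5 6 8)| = |(0 5 6 3 7 14 8)| = 7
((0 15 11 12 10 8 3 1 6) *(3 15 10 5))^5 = [12, 15, 2, 8, 4, 10, 11, 7, 3, 9, 5, 6, 0, 13, 14, 1] = (0 12)(1 15)(3 8)(5 10)(6 11)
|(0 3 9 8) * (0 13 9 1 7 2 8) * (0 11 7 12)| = |(0 3 1 12)(2 8 13 9 11 7)| = 12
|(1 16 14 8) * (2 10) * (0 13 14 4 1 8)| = |(0 13 14)(1 16 4)(2 10)| = 6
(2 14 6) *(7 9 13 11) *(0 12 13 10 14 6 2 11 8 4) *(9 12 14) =(0 14 2 6 11 7 12 13 8 4)(9 10) =[14, 1, 6, 3, 0, 5, 11, 12, 4, 10, 9, 7, 13, 8, 2]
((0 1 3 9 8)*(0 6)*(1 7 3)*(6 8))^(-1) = (0 6 9 3 7) = [6, 1, 2, 7, 4, 5, 9, 0, 8, 3]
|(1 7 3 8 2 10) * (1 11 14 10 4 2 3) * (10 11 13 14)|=|(1 7)(2 4)(3 8)(10 13 14 11)|=4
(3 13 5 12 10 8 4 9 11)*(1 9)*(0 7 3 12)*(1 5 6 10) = (0 7 3 13 6 10 8 4 5)(1 9 11 12) = [7, 9, 2, 13, 5, 0, 10, 3, 4, 11, 8, 12, 1, 6]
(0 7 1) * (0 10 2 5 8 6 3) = [7, 10, 5, 0, 4, 8, 3, 1, 6, 9, 2] = (0 7 1 10 2 5 8 6 3)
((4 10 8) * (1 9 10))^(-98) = [0, 10, 2, 3, 9, 5, 6, 7, 1, 8, 4] = (1 10 4 9 8)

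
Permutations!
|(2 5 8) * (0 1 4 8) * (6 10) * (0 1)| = 10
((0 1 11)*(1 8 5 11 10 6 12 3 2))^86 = (0 5)(1 6 3)(2 10 12)(8 11) = [5, 6, 10, 1, 4, 0, 3, 7, 11, 9, 12, 8, 2]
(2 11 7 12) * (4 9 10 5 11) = (2 4 9 10 5 11 7 12) = [0, 1, 4, 3, 9, 11, 6, 12, 8, 10, 5, 7, 2]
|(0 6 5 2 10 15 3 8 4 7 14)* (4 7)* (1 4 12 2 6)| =|(0 1 4 12 2 10 15 3 8 7 14)(5 6)| =22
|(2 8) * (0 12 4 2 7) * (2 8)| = 5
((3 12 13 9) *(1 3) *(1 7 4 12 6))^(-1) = (1 6 3)(4 7 9 13 12) = [0, 6, 2, 1, 7, 5, 3, 9, 8, 13, 10, 11, 4, 12]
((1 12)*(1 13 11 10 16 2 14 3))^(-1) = [0, 3, 16, 14, 4, 5, 6, 7, 8, 9, 11, 13, 1, 12, 2, 15, 10] = (1 3 14 2 16 10 11 13 12)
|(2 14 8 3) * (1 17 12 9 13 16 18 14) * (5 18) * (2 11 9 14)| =13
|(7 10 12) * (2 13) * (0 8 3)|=6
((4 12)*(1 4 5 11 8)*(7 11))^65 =(1 12 7 8 4 5 11) =[0, 12, 2, 3, 5, 11, 6, 8, 4, 9, 10, 1, 7]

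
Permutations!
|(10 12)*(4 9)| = 2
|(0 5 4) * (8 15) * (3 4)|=4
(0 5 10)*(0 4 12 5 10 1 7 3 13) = (0 10 4 12 5 1 7 3 13) = [10, 7, 2, 13, 12, 1, 6, 3, 8, 9, 4, 11, 5, 0]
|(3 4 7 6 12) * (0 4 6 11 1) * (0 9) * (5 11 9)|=|(0 4 7 9)(1 5 11)(3 6 12)|=12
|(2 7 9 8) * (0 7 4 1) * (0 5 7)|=7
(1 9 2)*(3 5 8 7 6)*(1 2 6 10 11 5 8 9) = (3 8 7 10 11 5 9 6) = [0, 1, 2, 8, 4, 9, 3, 10, 7, 6, 11, 5]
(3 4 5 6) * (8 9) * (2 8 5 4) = [0, 1, 8, 2, 4, 6, 3, 7, 9, 5] = (2 8 9 5 6 3)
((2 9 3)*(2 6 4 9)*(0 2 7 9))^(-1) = (0 4 6 3 9 7 2) = [4, 1, 0, 9, 6, 5, 3, 2, 8, 7]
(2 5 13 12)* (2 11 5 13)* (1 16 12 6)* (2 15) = (1 16 12 11 5 15 2 13 6) = [0, 16, 13, 3, 4, 15, 1, 7, 8, 9, 10, 5, 11, 6, 14, 2, 12]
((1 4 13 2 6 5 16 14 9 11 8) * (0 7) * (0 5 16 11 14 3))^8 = (0 2 8)(1 7 6)(3 13 11)(4 5 16) = [2, 7, 8, 13, 5, 16, 1, 6, 0, 9, 10, 3, 12, 11, 14, 15, 4]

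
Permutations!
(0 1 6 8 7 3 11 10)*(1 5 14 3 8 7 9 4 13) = (0 5 14 3 11 10)(1 6 7 8 9 4 13) = [5, 6, 2, 11, 13, 14, 7, 8, 9, 4, 0, 10, 12, 1, 3]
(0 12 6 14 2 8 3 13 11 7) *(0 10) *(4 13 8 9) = [12, 1, 9, 8, 13, 5, 14, 10, 3, 4, 0, 7, 6, 11, 2] = (0 12 6 14 2 9 4 13 11 7 10)(3 8)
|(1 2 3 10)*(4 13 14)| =|(1 2 3 10)(4 13 14)| =12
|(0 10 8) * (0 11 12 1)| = 6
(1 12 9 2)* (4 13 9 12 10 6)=(1 10 6 4 13 9 2)=[0, 10, 1, 3, 13, 5, 4, 7, 8, 2, 6, 11, 12, 9]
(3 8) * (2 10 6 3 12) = (2 10 6 3 8 12) = [0, 1, 10, 8, 4, 5, 3, 7, 12, 9, 6, 11, 2]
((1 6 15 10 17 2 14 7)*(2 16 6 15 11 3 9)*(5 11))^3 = [0, 17, 1, 14, 4, 9, 3, 10, 8, 7, 6, 2, 12, 13, 15, 16, 11, 5] = (1 17 5 9 7 10 6 3 14 15 16 11 2)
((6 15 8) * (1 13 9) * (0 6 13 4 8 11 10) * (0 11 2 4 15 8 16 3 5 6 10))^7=(0 10 11)(1 6 4 9 5 2 13 3 15 8 16)=[10, 6, 13, 15, 9, 2, 4, 7, 16, 5, 11, 0, 12, 3, 14, 8, 1]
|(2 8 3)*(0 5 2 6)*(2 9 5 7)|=|(0 7 2 8 3 6)(5 9)|=6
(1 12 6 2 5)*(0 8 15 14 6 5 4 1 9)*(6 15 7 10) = (0 8 7 10 6 2 4 1 12 5 9)(14 15) = [8, 12, 4, 3, 1, 9, 2, 10, 7, 0, 6, 11, 5, 13, 15, 14]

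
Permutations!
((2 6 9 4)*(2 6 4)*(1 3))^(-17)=[0, 3, 9, 1, 2, 5, 4, 7, 8, 6]=(1 3)(2 9 6 4)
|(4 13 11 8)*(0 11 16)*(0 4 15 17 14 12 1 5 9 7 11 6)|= |(0 6)(1 5 9 7 11 8 15 17 14 12)(4 13 16)|= 30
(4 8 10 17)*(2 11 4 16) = (2 11 4 8 10 17 16) = [0, 1, 11, 3, 8, 5, 6, 7, 10, 9, 17, 4, 12, 13, 14, 15, 2, 16]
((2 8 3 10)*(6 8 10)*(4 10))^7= (2 4 10)(3 6 8)= [0, 1, 4, 6, 10, 5, 8, 7, 3, 9, 2]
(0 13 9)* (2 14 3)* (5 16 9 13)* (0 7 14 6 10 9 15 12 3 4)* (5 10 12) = (0 10 9 7 14 4)(2 6 12 3)(5 16 15) = [10, 1, 6, 2, 0, 16, 12, 14, 8, 7, 9, 11, 3, 13, 4, 5, 15]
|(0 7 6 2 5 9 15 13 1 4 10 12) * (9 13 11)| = |(0 7 6 2 5 13 1 4 10 12)(9 15 11)| = 30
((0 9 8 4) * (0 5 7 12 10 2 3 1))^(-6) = (0 7 1 5 3 4 2 8 10 9 12) = [7, 5, 8, 4, 2, 3, 6, 1, 10, 12, 9, 11, 0]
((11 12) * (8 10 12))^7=(8 11 12 10)=[0, 1, 2, 3, 4, 5, 6, 7, 11, 9, 8, 12, 10]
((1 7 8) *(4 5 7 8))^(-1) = [0, 8, 2, 3, 7, 4, 6, 5, 1] = (1 8)(4 7 5)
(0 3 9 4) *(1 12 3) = (0 1 12 3 9 4) = [1, 12, 2, 9, 0, 5, 6, 7, 8, 4, 10, 11, 3]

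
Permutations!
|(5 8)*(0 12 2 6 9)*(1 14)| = |(0 12 2 6 9)(1 14)(5 8)| = 10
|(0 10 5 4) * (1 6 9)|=|(0 10 5 4)(1 6 9)|=12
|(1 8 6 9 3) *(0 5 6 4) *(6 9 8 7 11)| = |(0 5 9 3 1 7 11 6 8 4)| = 10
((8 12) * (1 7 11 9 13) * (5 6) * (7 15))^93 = (1 11)(5 6)(7 13)(8 12)(9 15) = [0, 11, 2, 3, 4, 6, 5, 13, 12, 15, 10, 1, 8, 7, 14, 9]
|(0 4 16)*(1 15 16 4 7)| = 5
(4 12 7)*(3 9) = (3 9)(4 12 7) = [0, 1, 2, 9, 12, 5, 6, 4, 8, 3, 10, 11, 7]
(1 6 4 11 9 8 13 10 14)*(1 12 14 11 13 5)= (1 6 4 13 10 11 9 8 5)(12 14)= [0, 6, 2, 3, 13, 1, 4, 7, 5, 8, 11, 9, 14, 10, 12]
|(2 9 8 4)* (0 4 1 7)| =|(0 4 2 9 8 1 7)| =7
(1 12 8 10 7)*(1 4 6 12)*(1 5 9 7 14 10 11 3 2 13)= (1 5 9 7 4 6 12 8 11 3 2 13)(10 14)= [0, 5, 13, 2, 6, 9, 12, 4, 11, 7, 14, 3, 8, 1, 10]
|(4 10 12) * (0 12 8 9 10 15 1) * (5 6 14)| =|(0 12 4 15 1)(5 6 14)(8 9 10)| =15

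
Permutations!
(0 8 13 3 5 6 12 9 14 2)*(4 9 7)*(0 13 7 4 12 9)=(0 8 7 12 4)(2 13 3 5 6 9 14)=[8, 1, 13, 5, 0, 6, 9, 12, 7, 14, 10, 11, 4, 3, 2]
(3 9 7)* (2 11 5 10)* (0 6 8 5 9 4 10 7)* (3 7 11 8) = (0 6 3 4 10 2 8 5 11 9) = [6, 1, 8, 4, 10, 11, 3, 7, 5, 0, 2, 9]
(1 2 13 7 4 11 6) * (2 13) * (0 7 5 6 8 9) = (0 7 4 11 8 9)(1 13 5 6) = [7, 13, 2, 3, 11, 6, 1, 4, 9, 0, 10, 8, 12, 5]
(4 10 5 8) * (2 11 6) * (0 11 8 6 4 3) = [11, 1, 8, 0, 10, 6, 2, 7, 3, 9, 5, 4] = (0 11 4 10 5 6 2 8 3)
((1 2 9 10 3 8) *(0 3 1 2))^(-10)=[9, 2, 0, 10, 4, 5, 6, 7, 1, 3, 8]=(0 9 3 10 8 1 2)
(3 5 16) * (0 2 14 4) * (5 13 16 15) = (0 2 14 4)(3 13 16)(5 15) = [2, 1, 14, 13, 0, 15, 6, 7, 8, 9, 10, 11, 12, 16, 4, 5, 3]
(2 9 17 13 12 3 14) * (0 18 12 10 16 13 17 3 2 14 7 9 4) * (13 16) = (0 18 12 2 4)(3 7 9)(10 13) = [18, 1, 4, 7, 0, 5, 6, 9, 8, 3, 13, 11, 2, 10, 14, 15, 16, 17, 12]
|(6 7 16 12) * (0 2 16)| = 6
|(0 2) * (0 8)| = |(0 2 8)| = 3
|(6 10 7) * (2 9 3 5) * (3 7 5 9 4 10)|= 4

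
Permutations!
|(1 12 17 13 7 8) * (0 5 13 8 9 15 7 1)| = 21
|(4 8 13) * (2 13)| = 4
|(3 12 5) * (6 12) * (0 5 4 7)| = |(0 5 3 6 12 4 7)| = 7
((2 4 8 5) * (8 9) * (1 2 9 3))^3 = (9)(1 3 4 2) = [0, 3, 1, 4, 2, 5, 6, 7, 8, 9]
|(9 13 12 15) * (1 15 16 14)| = 7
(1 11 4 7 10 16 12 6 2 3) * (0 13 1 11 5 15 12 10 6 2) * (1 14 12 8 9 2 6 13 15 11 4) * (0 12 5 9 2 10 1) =(0 15 8 2 3 4 7 13 14 5 11)(1 9 10 16)(6 12) =[15, 9, 3, 4, 7, 11, 12, 13, 2, 10, 16, 0, 6, 14, 5, 8, 1]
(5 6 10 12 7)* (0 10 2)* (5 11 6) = [10, 1, 0, 3, 4, 5, 2, 11, 8, 9, 12, 6, 7] = (0 10 12 7 11 6 2)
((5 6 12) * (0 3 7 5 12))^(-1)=(12)(0 6 5 7 3)=[6, 1, 2, 0, 4, 7, 5, 3, 8, 9, 10, 11, 12]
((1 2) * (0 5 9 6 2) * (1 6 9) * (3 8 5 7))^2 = (9)(0 3 5)(1 7 8) = [3, 7, 2, 5, 4, 0, 6, 8, 1, 9]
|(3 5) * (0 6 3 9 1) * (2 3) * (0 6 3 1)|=12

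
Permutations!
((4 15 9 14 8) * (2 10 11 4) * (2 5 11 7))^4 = (2 10 7)(4 8 15 5 9 11 14) = [0, 1, 10, 3, 8, 9, 6, 2, 15, 11, 7, 14, 12, 13, 4, 5]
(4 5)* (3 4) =(3 4 5) =[0, 1, 2, 4, 5, 3]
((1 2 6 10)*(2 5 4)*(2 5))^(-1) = [0, 10, 1, 3, 5, 4, 2, 7, 8, 9, 6] = (1 10 6 2)(4 5)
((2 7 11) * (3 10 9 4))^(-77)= [0, 1, 7, 4, 9, 5, 6, 11, 8, 10, 3, 2]= (2 7 11)(3 4 9 10)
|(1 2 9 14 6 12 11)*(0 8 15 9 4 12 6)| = 5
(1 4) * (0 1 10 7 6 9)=(0 1 4 10 7 6 9)=[1, 4, 2, 3, 10, 5, 9, 6, 8, 0, 7]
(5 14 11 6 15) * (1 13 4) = (1 13 4)(5 14 11 6 15) = [0, 13, 2, 3, 1, 14, 15, 7, 8, 9, 10, 6, 12, 4, 11, 5]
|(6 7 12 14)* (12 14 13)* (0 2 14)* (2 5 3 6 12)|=20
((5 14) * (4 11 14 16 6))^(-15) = (4 5)(6 14)(11 16) = [0, 1, 2, 3, 5, 4, 14, 7, 8, 9, 10, 16, 12, 13, 6, 15, 11]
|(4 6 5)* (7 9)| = 6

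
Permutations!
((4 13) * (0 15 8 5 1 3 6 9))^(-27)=(0 3 8 9 1 15 6 5)(4 13)=[3, 15, 2, 8, 13, 0, 5, 7, 9, 1, 10, 11, 12, 4, 14, 6]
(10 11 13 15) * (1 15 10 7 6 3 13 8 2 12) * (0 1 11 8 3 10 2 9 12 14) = [1, 15, 14, 13, 4, 5, 10, 6, 9, 12, 8, 3, 11, 2, 0, 7] = (0 1 15 7 6 10 8 9 12 11 3 13 2 14)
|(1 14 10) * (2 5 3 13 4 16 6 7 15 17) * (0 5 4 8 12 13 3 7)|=|(0 5 7 15 17 2 4 16 6)(1 14 10)(8 12 13)|=9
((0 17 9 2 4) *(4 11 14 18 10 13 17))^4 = (2 10)(9 18)(11 13)(14 17) = [0, 1, 10, 3, 4, 5, 6, 7, 8, 18, 2, 13, 12, 11, 17, 15, 16, 14, 9]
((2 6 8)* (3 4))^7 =[0, 1, 6, 4, 3, 5, 8, 7, 2] =(2 6 8)(3 4)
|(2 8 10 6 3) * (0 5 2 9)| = |(0 5 2 8 10 6 3 9)| = 8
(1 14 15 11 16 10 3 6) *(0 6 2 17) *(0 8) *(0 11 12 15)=(0 6 1 14)(2 17 8 11 16 10 3)(12 15)=[6, 14, 17, 2, 4, 5, 1, 7, 11, 9, 3, 16, 15, 13, 0, 12, 10, 8]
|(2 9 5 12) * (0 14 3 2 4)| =8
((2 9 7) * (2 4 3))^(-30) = (9) = [0, 1, 2, 3, 4, 5, 6, 7, 8, 9]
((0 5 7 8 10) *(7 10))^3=[0, 1, 2, 3, 4, 5, 6, 8, 7, 9, 10]=(10)(7 8)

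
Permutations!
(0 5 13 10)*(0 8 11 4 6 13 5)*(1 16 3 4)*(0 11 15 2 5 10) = [11, 16, 5, 4, 6, 10, 13, 7, 15, 9, 8, 1, 12, 0, 14, 2, 3] = (0 11 1 16 3 4 6 13)(2 5 10 8 15)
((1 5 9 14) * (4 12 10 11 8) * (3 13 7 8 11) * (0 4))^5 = (0 13 12 8 3 4 7 10)(1 5 9 14) = [13, 5, 2, 4, 7, 9, 6, 10, 3, 14, 0, 11, 8, 12, 1]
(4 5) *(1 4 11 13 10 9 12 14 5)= (1 4)(5 11 13 10 9 12 14)= [0, 4, 2, 3, 1, 11, 6, 7, 8, 12, 9, 13, 14, 10, 5]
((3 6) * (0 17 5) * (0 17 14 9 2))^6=(17)(0 9)(2 14)=[9, 1, 14, 3, 4, 5, 6, 7, 8, 0, 10, 11, 12, 13, 2, 15, 16, 17]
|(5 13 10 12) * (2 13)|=|(2 13 10 12 5)|=5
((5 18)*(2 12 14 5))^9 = (2 18 5 14 12) = [0, 1, 18, 3, 4, 14, 6, 7, 8, 9, 10, 11, 2, 13, 12, 15, 16, 17, 5]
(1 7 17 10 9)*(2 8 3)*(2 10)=(1 7 17 2 8 3 10 9)=[0, 7, 8, 10, 4, 5, 6, 17, 3, 1, 9, 11, 12, 13, 14, 15, 16, 2]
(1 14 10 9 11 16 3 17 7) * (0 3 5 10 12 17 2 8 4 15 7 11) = (0 3 2 8 4 15 7 1 14 12 17 11 16 5 10 9) = [3, 14, 8, 2, 15, 10, 6, 1, 4, 0, 9, 16, 17, 13, 12, 7, 5, 11]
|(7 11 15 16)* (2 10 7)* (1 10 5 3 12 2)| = |(1 10 7 11 15 16)(2 5 3 12)| = 12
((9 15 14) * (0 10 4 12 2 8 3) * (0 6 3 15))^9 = (15)(3 6) = [0, 1, 2, 6, 4, 5, 3, 7, 8, 9, 10, 11, 12, 13, 14, 15]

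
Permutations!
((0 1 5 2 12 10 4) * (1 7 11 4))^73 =(0 7 11 4)(1 12 5 10 2) =[7, 12, 1, 3, 0, 10, 6, 11, 8, 9, 2, 4, 5]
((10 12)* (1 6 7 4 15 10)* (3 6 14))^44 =(1 12 10 15 4 7 6 3 14) =[0, 12, 2, 14, 7, 5, 3, 6, 8, 9, 15, 11, 10, 13, 1, 4]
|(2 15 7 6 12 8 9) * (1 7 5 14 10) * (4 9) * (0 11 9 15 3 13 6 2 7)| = 16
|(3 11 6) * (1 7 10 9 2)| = |(1 7 10 9 2)(3 11 6)| = 15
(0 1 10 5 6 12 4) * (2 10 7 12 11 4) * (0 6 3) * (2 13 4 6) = (0 1 7 12 13 4 2 10 5 3)(6 11) = [1, 7, 10, 0, 2, 3, 11, 12, 8, 9, 5, 6, 13, 4]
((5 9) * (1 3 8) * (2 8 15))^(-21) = (1 8 2 15 3)(5 9) = [0, 8, 15, 1, 4, 9, 6, 7, 2, 5, 10, 11, 12, 13, 14, 3]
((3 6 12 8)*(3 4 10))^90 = (12) = [0, 1, 2, 3, 4, 5, 6, 7, 8, 9, 10, 11, 12]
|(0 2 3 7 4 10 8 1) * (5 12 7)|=|(0 2 3 5 12 7 4 10 8 1)|=10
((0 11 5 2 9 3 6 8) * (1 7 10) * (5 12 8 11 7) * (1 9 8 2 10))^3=(0 5 3 12)(1 9 11 8)(2 7 10 6)=[5, 9, 7, 12, 4, 3, 2, 10, 1, 11, 6, 8, 0]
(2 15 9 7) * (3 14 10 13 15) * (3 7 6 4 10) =(2 7)(3 14)(4 10 13 15 9 6) =[0, 1, 7, 14, 10, 5, 4, 2, 8, 6, 13, 11, 12, 15, 3, 9]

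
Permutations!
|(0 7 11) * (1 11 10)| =5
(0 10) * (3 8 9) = [10, 1, 2, 8, 4, 5, 6, 7, 9, 3, 0] = (0 10)(3 8 9)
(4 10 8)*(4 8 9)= (4 10 9)= [0, 1, 2, 3, 10, 5, 6, 7, 8, 4, 9]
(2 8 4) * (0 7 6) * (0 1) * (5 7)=[5, 0, 8, 3, 2, 7, 1, 6, 4]=(0 5 7 6 1)(2 8 4)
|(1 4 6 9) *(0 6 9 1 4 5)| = 4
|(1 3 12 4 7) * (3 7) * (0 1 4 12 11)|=|(12)(0 1 7 4 3 11)|=6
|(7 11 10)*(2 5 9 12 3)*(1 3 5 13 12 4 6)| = 9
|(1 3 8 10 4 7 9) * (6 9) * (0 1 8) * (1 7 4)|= |(0 7 6 9 8 10 1 3)|= 8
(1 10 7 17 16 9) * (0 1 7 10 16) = (0 1 16 9 7 17) = [1, 16, 2, 3, 4, 5, 6, 17, 8, 7, 10, 11, 12, 13, 14, 15, 9, 0]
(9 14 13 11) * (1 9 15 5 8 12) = (1 9 14 13 11 15 5 8 12) = [0, 9, 2, 3, 4, 8, 6, 7, 12, 14, 10, 15, 1, 11, 13, 5]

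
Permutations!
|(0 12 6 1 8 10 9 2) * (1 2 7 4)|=12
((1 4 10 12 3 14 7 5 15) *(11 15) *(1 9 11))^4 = (1 3)(4 14)(5 12)(7 10)(9 11 15) = [0, 3, 2, 1, 14, 12, 6, 10, 8, 11, 7, 15, 5, 13, 4, 9]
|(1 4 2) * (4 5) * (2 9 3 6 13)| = |(1 5 4 9 3 6 13 2)| = 8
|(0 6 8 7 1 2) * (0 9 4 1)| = |(0 6 8 7)(1 2 9 4)| = 4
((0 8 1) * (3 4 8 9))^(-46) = [3, 9, 2, 8, 1, 5, 6, 7, 0, 4] = (0 3 8)(1 9 4)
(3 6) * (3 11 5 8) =(3 6 11 5 8) =[0, 1, 2, 6, 4, 8, 11, 7, 3, 9, 10, 5]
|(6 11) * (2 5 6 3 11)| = 6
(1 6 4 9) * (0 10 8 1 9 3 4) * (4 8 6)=(0 10 6)(1 4 3 8)=[10, 4, 2, 8, 3, 5, 0, 7, 1, 9, 6]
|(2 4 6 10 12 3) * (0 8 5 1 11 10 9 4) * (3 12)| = |(12)(0 8 5 1 11 10 3 2)(4 6 9)| = 24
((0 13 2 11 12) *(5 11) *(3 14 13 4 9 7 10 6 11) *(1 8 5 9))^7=(0 13 12 14 11 3 6 5 10 8 7 1 9 4 2)=[13, 9, 0, 6, 2, 10, 5, 1, 7, 4, 8, 3, 14, 12, 11]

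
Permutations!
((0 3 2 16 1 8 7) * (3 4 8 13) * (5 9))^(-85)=(16)(0 7 8 4)(5 9)=[7, 1, 2, 3, 0, 9, 6, 8, 4, 5, 10, 11, 12, 13, 14, 15, 16]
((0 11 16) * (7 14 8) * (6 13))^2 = (0 16 11)(7 8 14) = [16, 1, 2, 3, 4, 5, 6, 8, 14, 9, 10, 0, 12, 13, 7, 15, 11]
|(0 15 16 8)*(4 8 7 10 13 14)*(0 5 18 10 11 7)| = |(0 15 16)(4 8 5 18 10 13 14)(7 11)| = 42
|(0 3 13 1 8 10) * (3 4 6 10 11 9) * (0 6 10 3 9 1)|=|(0 4 10 6 3 13)(1 8 11)|=6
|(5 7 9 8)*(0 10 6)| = 12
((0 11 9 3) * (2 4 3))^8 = (0 9 4)(2 3 11) = [9, 1, 3, 11, 0, 5, 6, 7, 8, 4, 10, 2]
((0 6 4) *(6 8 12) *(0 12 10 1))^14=(0 10)(1 8)(4 6 12)=[10, 8, 2, 3, 6, 5, 12, 7, 1, 9, 0, 11, 4]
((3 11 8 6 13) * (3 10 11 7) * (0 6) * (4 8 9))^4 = [11, 1, 2, 3, 13, 5, 9, 7, 10, 6, 8, 0, 12, 4] = (0 11)(4 13)(6 9)(8 10)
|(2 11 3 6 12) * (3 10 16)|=7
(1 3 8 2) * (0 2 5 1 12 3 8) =(0 2 12 3)(1 8 5) =[2, 8, 12, 0, 4, 1, 6, 7, 5, 9, 10, 11, 3]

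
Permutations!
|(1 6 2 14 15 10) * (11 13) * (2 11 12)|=9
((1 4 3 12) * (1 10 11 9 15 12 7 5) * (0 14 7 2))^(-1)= (0 2 3 4 1 5 7 14)(9 11 10 12 15)= [2, 5, 3, 4, 1, 7, 6, 14, 8, 11, 12, 10, 15, 13, 0, 9]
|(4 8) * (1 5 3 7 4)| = |(1 5 3 7 4 8)| = 6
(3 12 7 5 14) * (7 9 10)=(3 12 9 10 7 5 14)=[0, 1, 2, 12, 4, 14, 6, 5, 8, 10, 7, 11, 9, 13, 3]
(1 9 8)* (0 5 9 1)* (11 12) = [5, 1, 2, 3, 4, 9, 6, 7, 0, 8, 10, 12, 11] = (0 5 9 8)(11 12)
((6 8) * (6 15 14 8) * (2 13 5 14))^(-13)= (2 15 8 14 5 13)= [0, 1, 15, 3, 4, 13, 6, 7, 14, 9, 10, 11, 12, 2, 5, 8]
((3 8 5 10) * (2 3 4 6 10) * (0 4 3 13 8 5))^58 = [3, 1, 4, 8, 5, 0, 2, 7, 10, 9, 13, 11, 12, 6] = (0 3 8 10 13 6 2 4 5)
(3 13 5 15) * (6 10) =(3 13 5 15)(6 10) =[0, 1, 2, 13, 4, 15, 10, 7, 8, 9, 6, 11, 12, 5, 14, 3]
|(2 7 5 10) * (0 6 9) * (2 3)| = |(0 6 9)(2 7 5 10 3)| = 15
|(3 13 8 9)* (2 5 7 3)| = |(2 5 7 3 13 8 9)| = 7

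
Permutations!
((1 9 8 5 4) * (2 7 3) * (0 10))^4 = (10)(1 4 5 8 9)(2 7 3) = [0, 4, 7, 2, 5, 8, 6, 3, 9, 1, 10]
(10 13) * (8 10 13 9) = (13)(8 10 9) = [0, 1, 2, 3, 4, 5, 6, 7, 10, 8, 9, 11, 12, 13]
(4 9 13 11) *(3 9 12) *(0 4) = (0 4 12 3 9 13 11) = [4, 1, 2, 9, 12, 5, 6, 7, 8, 13, 10, 0, 3, 11]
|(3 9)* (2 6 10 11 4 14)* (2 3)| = 8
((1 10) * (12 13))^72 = (13) = [0, 1, 2, 3, 4, 5, 6, 7, 8, 9, 10, 11, 12, 13]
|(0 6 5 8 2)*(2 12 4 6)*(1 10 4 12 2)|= 8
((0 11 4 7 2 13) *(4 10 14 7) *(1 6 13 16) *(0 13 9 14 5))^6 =(0 10)(1 16 2 7 14 9 6)(5 11) =[10, 16, 7, 3, 4, 11, 1, 14, 8, 6, 0, 5, 12, 13, 9, 15, 2]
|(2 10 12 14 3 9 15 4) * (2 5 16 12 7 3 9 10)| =21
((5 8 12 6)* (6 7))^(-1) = (5 6 7 12 8) = [0, 1, 2, 3, 4, 6, 7, 12, 5, 9, 10, 11, 8]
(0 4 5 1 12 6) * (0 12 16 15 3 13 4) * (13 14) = (1 16 15 3 14 13 4 5)(6 12) = [0, 16, 2, 14, 5, 1, 12, 7, 8, 9, 10, 11, 6, 4, 13, 3, 15]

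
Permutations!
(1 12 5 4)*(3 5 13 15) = (1 12 13 15 3 5 4) = [0, 12, 2, 5, 1, 4, 6, 7, 8, 9, 10, 11, 13, 15, 14, 3]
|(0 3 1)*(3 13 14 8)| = 6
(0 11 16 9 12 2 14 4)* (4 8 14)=(0 11 16 9 12 2 4)(8 14)=[11, 1, 4, 3, 0, 5, 6, 7, 14, 12, 10, 16, 2, 13, 8, 15, 9]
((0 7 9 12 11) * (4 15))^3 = [12, 1, 2, 3, 15, 5, 6, 11, 8, 0, 10, 9, 7, 13, 14, 4] = (0 12 7 11 9)(4 15)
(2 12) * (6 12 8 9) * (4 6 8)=(2 4 6 12)(8 9)=[0, 1, 4, 3, 6, 5, 12, 7, 9, 8, 10, 11, 2]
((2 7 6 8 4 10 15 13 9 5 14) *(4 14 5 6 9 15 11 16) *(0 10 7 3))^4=(0 4 8)(2 11 9)(3 16 6)(7 14 10)=[4, 1, 11, 16, 8, 5, 3, 14, 0, 2, 7, 9, 12, 13, 10, 15, 6]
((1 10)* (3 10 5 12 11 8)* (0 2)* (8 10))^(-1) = [2, 10, 0, 8, 4, 1, 6, 7, 3, 9, 11, 12, 5] = (0 2)(1 10 11 12 5)(3 8)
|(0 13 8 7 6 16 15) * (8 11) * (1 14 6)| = |(0 13 11 8 7 1 14 6 16 15)| = 10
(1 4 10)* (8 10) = [0, 4, 2, 3, 8, 5, 6, 7, 10, 9, 1] = (1 4 8 10)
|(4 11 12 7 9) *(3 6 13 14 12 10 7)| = 5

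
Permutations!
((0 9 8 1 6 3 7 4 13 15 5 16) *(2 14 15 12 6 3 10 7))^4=(0 3 5 8 14)(1 15 9 2 16)(4 10 12)(6 13 7)=[3, 15, 16, 5, 10, 8, 13, 6, 14, 2, 12, 11, 4, 7, 0, 9, 1]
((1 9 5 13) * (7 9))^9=(1 13 5 9 7)=[0, 13, 2, 3, 4, 9, 6, 1, 8, 7, 10, 11, 12, 5]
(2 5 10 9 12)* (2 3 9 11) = (2 5 10 11)(3 9 12) = [0, 1, 5, 9, 4, 10, 6, 7, 8, 12, 11, 2, 3]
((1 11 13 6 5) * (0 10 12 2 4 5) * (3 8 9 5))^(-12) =(0 10 12 2 4 3 8 9 5 1 11 13 6) =[10, 11, 4, 8, 3, 1, 0, 7, 9, 5, 12, 13, 2, 6]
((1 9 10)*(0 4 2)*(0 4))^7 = [0, 9, 4, 3, 2, 5, 6, 7, 8, 10, 1] = (1 9 10)(2 4)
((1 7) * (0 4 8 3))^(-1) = (0 3 8 4)(1 7) = [3, 7, 2, 8, 0, 5, 6, 1, 4]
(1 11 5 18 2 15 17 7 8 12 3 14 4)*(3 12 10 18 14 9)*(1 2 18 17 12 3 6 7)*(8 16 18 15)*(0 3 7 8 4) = (0 3 9 6 8 10 17 1 11 5 14)(2 4)(7 16 18 15 12) = [3, 11, 4, 9, 2, 14, 8, 16, 10, 6, 17, 5, 7, 13, 0, 12, 18, 1, 15]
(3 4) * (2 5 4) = (2 5 4 3) = [0, 1, 5, 2, 3, 4]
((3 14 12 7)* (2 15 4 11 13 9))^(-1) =(2 9 13 11 4 15)(3 7 12 14) =[0, 1, 9, 7, 15, 5, 6, 12, 8, 13, 10, 4, 14, 11, 3, 2]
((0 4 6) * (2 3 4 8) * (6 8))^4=(8)=[0, 1, 2, 3, 4, 5, 6, 7, 8]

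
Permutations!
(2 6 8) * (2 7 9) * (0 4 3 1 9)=(0 4 3 1 9 2 6 8 7)=[4, 9, 6, 1, 3, 5, 8, 0, 7, 2]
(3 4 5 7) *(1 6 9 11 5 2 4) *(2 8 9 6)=(1 2 4 8 9 11 5 7 3)=[0, 2, 4, 1, 8, 7, 6, 3, 9, 11, 10, 5]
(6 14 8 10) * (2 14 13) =(2 14 8 10 6 13) =[0, 1, 14, 3, 4, 5, 13, 7, 10, 9, 6, 11, 12, 2, 8]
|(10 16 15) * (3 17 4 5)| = |(3 17 4 5)(10 16 15)| = 12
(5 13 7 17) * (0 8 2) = [8, 1, 0, 3, 4, 13, 6, 17, 2, 9, 10, 11, 12, 7, 14, 15, 16, 5] = (0 8 2)(5 13 7 17)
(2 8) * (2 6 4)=(2 8 6 4)=[0, 1, 8, 3, 2, 5, 4, 7, 6]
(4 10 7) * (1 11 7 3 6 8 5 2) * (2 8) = [0, 11, 1, 6, 10, 8, 2, 4, 5, 9, 3, 7] = (1 11 7 4 10 3 6 2)(5 8)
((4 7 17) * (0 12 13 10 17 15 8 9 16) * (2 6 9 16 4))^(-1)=(0 16 8 15 7 4 9 6 2 17 10 13 12)=[16, 1, 17, 3, 9, 5, 2, 4, 15, 6, 13, 11, 0, 12, 14, 7, 8, 10]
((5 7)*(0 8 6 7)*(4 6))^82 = (0 7 4)(5 6 8) = [7, 1, 2, 3, 0, 6, 8, 4, 5]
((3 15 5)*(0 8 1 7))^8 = (3 5 15) = [0, 1, 2, 5, 4, 15, 6, 7, 8, 9, 10, 11, 12, 13, 14, 3]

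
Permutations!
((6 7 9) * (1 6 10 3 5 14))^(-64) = (14) = [0, 1, 2, 3, 4, 5, 6, 7, 8, 9, 10, 11, 12, 13, 14]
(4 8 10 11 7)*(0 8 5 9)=(0 8 10 11 7 4 5 9)=[8, 1, 2, 3, 5, 9, 6, 4, 10, 0, 11, 7]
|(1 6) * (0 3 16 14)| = 4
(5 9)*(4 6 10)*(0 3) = [3, 1, 2, 0, 6, 9, 10, 7, 8, 5, 4] = (0 3)(4 6 10)(5 9)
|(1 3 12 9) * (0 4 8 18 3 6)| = |(0 4 8 18 3 12 9 1 6)| = 9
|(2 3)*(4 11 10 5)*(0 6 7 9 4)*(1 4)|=|(0 6 7 9 1 4 11 10 5)(2 3)|=18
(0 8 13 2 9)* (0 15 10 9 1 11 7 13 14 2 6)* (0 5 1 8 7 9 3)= (0 7 13 6 5 1 11 9 15 10 3)(2 8 14)= [7, 11, 8, 0, 4, 1, 5, 13, 14, 15, 3, 9, 12, 6, 2, 10]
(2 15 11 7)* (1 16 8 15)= (1 16 8 15 11 7 2)= [0, 16, 1, 3, 4, 5, 6, 2, 15, 9, 10, 7, 12, 13, 14, 11, 8]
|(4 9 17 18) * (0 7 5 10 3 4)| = |(0 7 5 10 3 4 9 17 18)| = 9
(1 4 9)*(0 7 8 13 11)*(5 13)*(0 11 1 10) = (0 7 8 5 13 1 4 9 10) = [7, 4, 2, 3, 9, 13, 6, 8, 5, 10, 0, 11, 12, 1]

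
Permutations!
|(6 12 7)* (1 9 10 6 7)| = |(1 9 10 6 12)| = 5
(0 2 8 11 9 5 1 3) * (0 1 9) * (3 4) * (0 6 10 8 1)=(0 2 1 4 3)(5 9)(6 10 8 11)=[2, 4, 1, 0, 3, 9, 10, 7, 11, 5, 8, 6]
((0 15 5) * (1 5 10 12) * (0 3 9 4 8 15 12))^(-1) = (0 10 15 8 4 9 3 5 1 12) = [10, 12, 2, 5, 9, 1, 6, 7, 4, 3, 15, 11, 0, 13, 14, 8]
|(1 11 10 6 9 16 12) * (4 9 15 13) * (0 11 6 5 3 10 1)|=|(0 11 1 6 15 13 4 9 16 12)(3 10 5)|=30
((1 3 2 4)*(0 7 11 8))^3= [8, 4, 3, 1, 2, 5, 6, 0, 11, 9, 10, 7]= (0 8 11 7)(1 4 2 3)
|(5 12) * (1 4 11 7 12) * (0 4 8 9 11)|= |(0 4)(1 8 9 11 7 12 5)|= 14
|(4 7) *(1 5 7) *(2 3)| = 4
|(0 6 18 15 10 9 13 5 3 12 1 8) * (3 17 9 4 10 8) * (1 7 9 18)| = |(0 6 1 3 12 7 9 13 5 17 18 15 8)(4 10)| = 26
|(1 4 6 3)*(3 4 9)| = 6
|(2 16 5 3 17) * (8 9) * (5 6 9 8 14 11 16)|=|(2 5 3 17)(6 9 14 11 16)|=20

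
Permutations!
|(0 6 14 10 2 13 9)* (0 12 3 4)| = 10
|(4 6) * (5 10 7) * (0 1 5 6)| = 7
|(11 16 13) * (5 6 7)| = |(5 6 7)(11 16 13)| = 3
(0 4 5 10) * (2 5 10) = (0 4 10)(2 5) = [4, 1, 5, 3, 10, 2, 6, 7, 8, 9, 0]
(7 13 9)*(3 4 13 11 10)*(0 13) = (0 13 9 7 11 10 3 4) = [13, 1, 2, 4, 0, 5, 6, 11, 8, 7, 3, 10, 12, 9]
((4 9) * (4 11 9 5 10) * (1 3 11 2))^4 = (1 2 9 11 3)(4 5 10) = [0, 2, 9, 1, 5, 10, 6, 7, 8, 11, 4, 3]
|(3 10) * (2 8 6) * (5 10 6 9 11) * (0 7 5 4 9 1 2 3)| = 12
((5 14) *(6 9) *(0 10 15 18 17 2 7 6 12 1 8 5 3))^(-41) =(0 17 9 5 10 2 12 14 15 7 1 3 18 6 8) =[17, 3, 12, 18, 4, 10, 8, 1, 0, 5, 2, 11, 14, 13, 15, 7, 16, 9, 6]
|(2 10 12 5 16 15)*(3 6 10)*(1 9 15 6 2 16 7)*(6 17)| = 10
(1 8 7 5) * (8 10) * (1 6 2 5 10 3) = [0, 3, 5, 1, 4, 6, 2, 10, 7, 9, 8] = (1 3)(2 5 6)(7 10 8)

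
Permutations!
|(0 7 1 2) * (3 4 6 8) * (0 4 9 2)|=6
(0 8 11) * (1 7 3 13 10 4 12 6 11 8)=(0 1 7 3 13 10 4 12 6 11)=[1, 7, 2, 13, 12, 5, 11, 3, 8, 9, 4, 0, 6, 10]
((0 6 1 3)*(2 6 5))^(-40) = (0 2 1)(3 5 6) = [2, 0, 1, 5, 4, 6, 3]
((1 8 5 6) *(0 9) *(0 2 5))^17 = (0 5 8 2 1 9 6) = [5, 9, 1, 3, 4, 8, 0, 7, 2, 6]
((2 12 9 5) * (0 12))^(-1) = (0 2 5 9 12) = [2, 1, 5, 3, 4, 9, 6, 7, 8, 12, 10, 11, 0]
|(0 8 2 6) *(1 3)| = 4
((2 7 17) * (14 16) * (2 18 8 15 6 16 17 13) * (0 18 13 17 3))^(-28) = [6, 1, 2, 15, 4, 5, 0, 7, 14, 9, 10, 11, 12, 13, 8, 3, 18, 17, 16] = (0 6)(3 15)(8 14)(16 18)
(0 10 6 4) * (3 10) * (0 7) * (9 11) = (0 3 10 6 4 7)(9 11) = [3, 1, 2, 10, 7, 5, 4, 0, 8, 11, 6, 9]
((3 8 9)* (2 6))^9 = (9)(2 6) = [0, 1, 6, 3, 4, 5, 2, 7, 8, 9]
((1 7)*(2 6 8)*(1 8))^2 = (1 8 6 7 2) = [0, 8, 1, 3, 4, 5, 7, 2, 6]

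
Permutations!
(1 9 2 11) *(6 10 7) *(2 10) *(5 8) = (1 9 10 7 6 2 11)(5 8) = [0, 9, 11, 3, 4, 8, 2, 6, 5, 10, 7, 1]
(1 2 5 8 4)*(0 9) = (0 9)(1 2 5 8 4) = [9, 2, 5, 3, 1, 8, 6, 7, 4, 0]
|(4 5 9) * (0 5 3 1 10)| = |(0 5 9 4 3 1 10)| = 7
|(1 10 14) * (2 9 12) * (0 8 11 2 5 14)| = 10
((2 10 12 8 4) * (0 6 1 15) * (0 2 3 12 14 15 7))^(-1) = (0 7 1 6)(2 15 14 10)(3 4 8 12) = [7, 6, 15, 4, 8, 5, 0, 1, 12, 9, 2, 11, 3, 13, 10, 14]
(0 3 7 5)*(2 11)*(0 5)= (0 3 7)(2 11)= [3, 1, 11, 7, 4, 5, 6, 0, 8, 9, 10, 2]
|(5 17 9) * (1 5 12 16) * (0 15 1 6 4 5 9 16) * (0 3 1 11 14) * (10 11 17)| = 20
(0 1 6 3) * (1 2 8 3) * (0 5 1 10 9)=[2, 6, 8, 5, 4, 1, 10, 7, 3, 0, 9]=(0 2 8 3 5 1 6 10 9)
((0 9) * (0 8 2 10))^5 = [0, 1, 2, 3, 4, 5, 6, 7, 8, 9, 10] = (10)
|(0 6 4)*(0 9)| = 4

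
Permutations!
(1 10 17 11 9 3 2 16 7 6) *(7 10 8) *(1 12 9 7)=(1 8)(2 16 10 17 11 7 6 12 9 3)=[0, 8, 16, 2, 4, 5, 12, 6, 1, 3, 17, 7, 9, 13, 14, 15, 10, 11]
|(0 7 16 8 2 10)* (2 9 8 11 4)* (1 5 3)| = |(0 7 16 11 4 2 10)(1 5 3)(8 9)| = 42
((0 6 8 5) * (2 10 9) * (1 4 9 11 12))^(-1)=[5, 12, 9, 3, 1, 8, 0, 7, 6, 4, 2, 10, 11]=(0 5 8 6)(1 12 11 10 2 9 4)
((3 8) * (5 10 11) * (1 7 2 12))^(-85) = (1 12 2 7)(3 8)(5 11 10) = [0, 12, 7, 8, 4, 11, 6, 1, 3, 9, 5, 10, 2]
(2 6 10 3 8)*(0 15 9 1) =(0 15 9 1)(2 6 10 3 8) =[15, 0, 6, 8, 4, 5, 10, 7, 2, 1, 3, 11, 12, 13, 14, 9]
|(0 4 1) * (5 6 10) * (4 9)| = |(0 9 4 1)(5 6 10)| = 12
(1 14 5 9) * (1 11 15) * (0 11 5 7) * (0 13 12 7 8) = (0 11 15 1 14 8)(5 9)(7 13 12) = [11, 14, 2, 3, 4, 9, 6, 13, 0, 5, 10, 15, 7, 12, 8, 1]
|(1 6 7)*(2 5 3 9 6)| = |(1 2 5 3 9 6 7)| = 7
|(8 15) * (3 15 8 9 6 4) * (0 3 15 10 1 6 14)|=|(0 3 10 1 6 4 15 9 14)|=9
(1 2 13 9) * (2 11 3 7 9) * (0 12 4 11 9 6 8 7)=[12, 9, 13, 0, 11, 5, 8, 6, 7, 1, 10, 3, 4, 2]=(0 12 4 11 3)(1 9)(2 13)(6 8 7)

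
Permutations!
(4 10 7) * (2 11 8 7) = [0, 1, 11, 3, 10, 5, 6, 4, 7, 9, 2, 8] = (2 11 8 7 4 10)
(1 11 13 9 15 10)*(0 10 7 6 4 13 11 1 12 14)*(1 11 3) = [10, 11, 2, 1, 13, 5, 4, 6, 8, 15, 12, 3, 14, 9, 0, 7] = (0 10 12 14)(1 11 3)(4 13 9 15 7 6)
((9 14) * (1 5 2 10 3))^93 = (1 10 5 3 2)(9 14) = [0, 10, 1, 2, 4, 3, 6, 7, 8, 14, 5, 11, 12, 13, 9]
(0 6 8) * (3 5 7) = (0 6 8)(3 5 7) = [6, 1, 2, 5, 4, 7, 8, 3, 0]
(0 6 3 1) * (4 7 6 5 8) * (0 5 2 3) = [2, 5, 3, 1, 7, 8, 0, 6, 4] = (0 2 3 1 5 8 4 7 6)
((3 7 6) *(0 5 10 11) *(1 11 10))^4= (11)(3 7 6)= [0, 1, 2, 7, 4, 5, 3, 6, 8, 9, 10, 11]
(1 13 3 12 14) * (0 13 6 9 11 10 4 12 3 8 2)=(0 13 8 2)(1 6 9 11 10 4 12 14)=[13, 6, 0, 3, 12, 5, 9, 7, 2, 11, 4, 10, 14, 8, 1]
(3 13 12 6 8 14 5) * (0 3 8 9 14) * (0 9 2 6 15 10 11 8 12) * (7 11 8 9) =(0 3 13)(2 6)(5 12 15 10 8 7 11 9 14) =[3, 1, 6, 13, 4, 12, 2, 11, 7, 14, 8, 9, 15, 0, 5, 10]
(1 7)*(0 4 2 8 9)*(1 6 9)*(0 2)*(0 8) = [4, 7, 0, 3, 8, 5, 9, 6, 1, 2] = (0 4 8 1 7 6 9 2)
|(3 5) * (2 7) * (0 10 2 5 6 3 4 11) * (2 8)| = |(0 10 8 2 7 5 4 11)(3 6)| = 8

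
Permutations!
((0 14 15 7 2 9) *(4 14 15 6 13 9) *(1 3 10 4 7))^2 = (0 1 10 14 13)(3 4 6 9 15) = [1, 10, 2, 4, 6, 5, 9, 7, 8, 15, 14, 11, 12, 0, 13, 3]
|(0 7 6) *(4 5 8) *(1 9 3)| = |(0 7 6)(1 9 3)(4 5 8)| = 3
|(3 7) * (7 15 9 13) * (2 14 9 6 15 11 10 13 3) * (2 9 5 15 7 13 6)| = |(2 14 5 15)(3 11 10 6 7 9)| = 12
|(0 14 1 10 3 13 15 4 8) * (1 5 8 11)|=28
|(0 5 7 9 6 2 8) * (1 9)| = |(0 5 7 1 9 6 2 8)| = 8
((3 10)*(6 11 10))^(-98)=(3 11)(6 10)=[0, 1, 2, 11, 4, 5, 10, 7, 8, 9, 6, 3]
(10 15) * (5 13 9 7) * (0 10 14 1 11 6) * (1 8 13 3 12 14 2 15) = [10, 11, 15, 12, 4, 3, 0, 5, 13, 7, 1, 6, 14, 9, 8, 2] = (0 10 1 11 6)(2 15)(3 12 14 8 13 9 7 5)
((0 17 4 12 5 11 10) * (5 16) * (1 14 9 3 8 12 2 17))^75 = (17)(0 11 16 8 9 1 10 5 12 3 14) = [11, 10, 2, 14, 4, 12, 6, 7, 9, 1, 5, 16, 3, 13, 0, 15, 8, 17]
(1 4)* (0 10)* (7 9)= [10, 4, 2, 3, 1, 5, 6, 9, 8, 7, 0]= (0 10)(1 4)(7 9)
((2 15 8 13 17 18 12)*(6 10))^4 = (2 17 15 18 8 12 13) = [0, 1, 17, 3, 4, 5, 6, 7, 12, 9, 10, 11, 13, 2, 14, 18, 16, 15, 8]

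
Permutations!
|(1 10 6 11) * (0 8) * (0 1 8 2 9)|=15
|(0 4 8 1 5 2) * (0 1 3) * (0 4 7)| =|(0 7)(1 5 2)(3 4 8)| =6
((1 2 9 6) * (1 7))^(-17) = [0, 6, 7, 3, 4, 5, 2, 9, 8, 1] = (1 6 2 7 9)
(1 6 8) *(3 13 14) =(1 6 8)(3 13 14) =[0, 6, 2, 13, 4, 5, 8, 7, 1, 9, 10, 11, 12, 14, 3]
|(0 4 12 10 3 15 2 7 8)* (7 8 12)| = |(0 4 7 12 10 3 15 2 8)| = 9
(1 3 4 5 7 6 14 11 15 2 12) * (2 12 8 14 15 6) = [0, 3, 8, 4, 5, 7, 15, 2, 14, 9, 10, 6, 1, 13, 11, 12] = (1 3 4 5 7 2 8 14 11 6 15 12)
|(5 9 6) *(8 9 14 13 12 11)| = |(5 14 13 12 11 8 9 6)| = 8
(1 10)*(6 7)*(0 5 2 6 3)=(0 5 2 6 7 3)(1 10)=[5, 10, 6, 0, 4, 2, 7, 3, 8, 9, 1]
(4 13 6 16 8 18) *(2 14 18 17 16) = (2 14 18 4 13 6)(8 17 16) = [0, 1, 14, 3, 13, 5, 2, 7, 17, 9, 10, 11, 12, 6, 18, 15, 8, 16, 4]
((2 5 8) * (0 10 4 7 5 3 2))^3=(0 7)(2 3)(4 8)(5 10)=[7, 1, 3, 2, 8, 10, 6, 0, 4, 9, 5]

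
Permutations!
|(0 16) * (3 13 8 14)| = 4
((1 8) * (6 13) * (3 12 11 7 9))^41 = [0, 8, 2, 12, 4, 5, 13, 9, 1, 3, 10, 7, 11, 6] = (1 8)(3 12 11 7 9)(6 13)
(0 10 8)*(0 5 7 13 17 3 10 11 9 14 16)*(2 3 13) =[11, 1, 3, 10, 4, 7, 6, 2, 5, 14, 8, 9, 12, 17, 16, 15, 0, 13] =(0 11 9 14 16)(2 3 10 8 5 7)(13 17)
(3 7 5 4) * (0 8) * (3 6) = (0 8)(3 7 5 4 6) = [8, 1, 2, 7, 6, 4, 3, 5, 0]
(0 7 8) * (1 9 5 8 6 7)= (0 1 9 5 8)(6 7)= [1, 9, 2, 3, 4, 8, 7, 6, 0, 5]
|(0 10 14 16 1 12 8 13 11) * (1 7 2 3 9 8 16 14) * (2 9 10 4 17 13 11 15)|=15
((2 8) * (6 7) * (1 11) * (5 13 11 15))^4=(1 11 13 5 15)=[0, 11, 2, 3, 4, 15, 6, 7, 8, 9, 10, 13, 12, 5, 14, 1]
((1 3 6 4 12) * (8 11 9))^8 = (1 4 3 12 6)(8 9 11) = [0, 4, 2, 12, 3, 5, 1, 7, 9, 11, 10, 8, 6]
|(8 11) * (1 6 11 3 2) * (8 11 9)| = |(11)(1 6 9 8 3 2)| = 6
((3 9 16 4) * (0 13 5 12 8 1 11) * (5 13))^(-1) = (0 11 1 8 12 5)(3 4 16 9) = [11, 8, 2, 4, 16, 0, 6, 7, 12, 3, 10, 1, 5, 13, 14, 15, 9]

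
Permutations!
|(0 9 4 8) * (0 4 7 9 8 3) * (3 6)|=|(0 8 4 6 3)(7 9)|=10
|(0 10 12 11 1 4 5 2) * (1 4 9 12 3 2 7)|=28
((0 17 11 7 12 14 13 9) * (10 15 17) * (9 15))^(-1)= (0 9 10)(7 11 17 15 13 14 12)= [9, 1, 2, 3, 4, 5, 6, 11, 8, 10, 0, 17, 7, 14, 12, 13, 16, 15]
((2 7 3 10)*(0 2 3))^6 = (10) = [0, 1, 2, 3, 4, 5, 6, 7, 8, 9, 10]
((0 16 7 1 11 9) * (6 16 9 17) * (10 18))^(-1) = (0 9)(1 7 16 6 17 11)(10 18) = [9, 7, 2, 3, 4, 5, 17, 16, 8, 0, 18, 1, 12, 13, 14, 15, 6, 11, 10]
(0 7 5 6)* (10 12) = (0 7 5 6)(10 12) = [7, 1, 2, 3, 4, 6, 0, 5, 8, 9, 12, 11, 10]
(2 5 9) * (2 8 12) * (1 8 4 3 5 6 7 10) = (1 8 12 2 6 7 10)(3 5 9 4) = [0, 8, 6, 5, 3, 9, 7, 10, 12, 4, 1, 11, 2]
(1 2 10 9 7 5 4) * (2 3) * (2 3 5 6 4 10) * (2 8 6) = (1 5 10 9 7 2 8 6 4) = [0, 5, 8, 3, 1, 10, 4, 2, 6, 7, 9]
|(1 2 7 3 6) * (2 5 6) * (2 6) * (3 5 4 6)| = |(1 4 6)(2 7 5)| = 3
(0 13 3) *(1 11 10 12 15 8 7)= (0 13 3)(1 11 10 12 15 8 7)= [13, 11, 2, 0, 4, 5, 6, 1, 7, 9, 12, 10, 15, 3, 14, 8]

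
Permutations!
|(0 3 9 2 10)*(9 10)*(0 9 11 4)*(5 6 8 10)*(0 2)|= 21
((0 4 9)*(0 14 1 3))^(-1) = (0 3 1 14 9 4) = [3, 14, 2, 1, 0, 5, 6, 7, 8, 4, 10, 11, 12, 13, 9]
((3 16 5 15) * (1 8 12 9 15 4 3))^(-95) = (3 16 5 4) = [0, 1, 2, 16, 3, 4, 6, 7, 8, 9, 10, 11, 12, 13, 14, 15, 5]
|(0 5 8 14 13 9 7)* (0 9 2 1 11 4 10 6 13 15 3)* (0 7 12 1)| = 16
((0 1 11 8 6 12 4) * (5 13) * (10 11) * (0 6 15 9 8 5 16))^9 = [10, 11, 2, 3, 4, 16, 6, 7, 8, 9, 5, 13, 12, 0, 14, 15, 1] = (0 10 5 16 1 11 13)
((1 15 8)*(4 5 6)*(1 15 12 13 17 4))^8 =(1 12 13 17 4 5 6) =[0, 12, 2, 3, 5, 6, 1, 7, 8, 9, 10, 11, 13, 17, 14, 15, 16, 4]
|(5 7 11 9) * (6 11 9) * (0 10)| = |(0 10)(5 7 9)(6 11)| = 6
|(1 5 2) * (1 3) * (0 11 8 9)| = |(0 11 8 9)(1 5 2 3)| = 4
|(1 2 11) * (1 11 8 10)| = |(11)(1 2 8 10)| = 4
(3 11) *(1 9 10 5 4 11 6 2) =[0, 9, 1, 6, 11, 4, 2, 7, 8, 10, 5, 3] =(1 9 10 5 4 11 3 6 2)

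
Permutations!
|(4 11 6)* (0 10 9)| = |(0 10 9)(4 11 6)| = 3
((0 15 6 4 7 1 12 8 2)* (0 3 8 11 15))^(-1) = (1 7 4 6 15 11 12)(2 8 3) = [0, 7, 8, 2, 6, 5, 15, 4, 3, 9, 10, 12, 1, 13, 14, 11]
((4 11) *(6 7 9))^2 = (11)(6 9 7) = [0, 1, 2, 3, 4, 5, 9, 6, 8, 7, 10, 11]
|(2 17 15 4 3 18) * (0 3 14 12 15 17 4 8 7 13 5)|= 12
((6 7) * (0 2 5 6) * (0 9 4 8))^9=[2, 1, 5, 3, 8, 6, 7, 9, 0, 4]=(0 2 5 6 7 9 4 8)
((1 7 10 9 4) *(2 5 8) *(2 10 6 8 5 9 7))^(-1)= (1 4 9 2)(6 7 10 8)= [0, 4, 1, 3, 9, 5, 7, 10, 6, 2, 8]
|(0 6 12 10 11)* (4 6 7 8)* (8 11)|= |(0 7 11)(4 6 12 10 8)|= 15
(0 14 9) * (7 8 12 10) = (0 14 9)(7 8 12 10) = [14, 1, 2, 3, 4, 5, 6, 8, 12, 0, 7, 11, 10, 13, 9]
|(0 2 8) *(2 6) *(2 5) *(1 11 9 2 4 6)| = 6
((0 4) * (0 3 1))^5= (0 4 3 1)= [4, 0, 2, 1, 3]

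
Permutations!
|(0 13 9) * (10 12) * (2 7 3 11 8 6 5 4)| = |(0 13 9)(2 7 3 11 8 6 5 4)(10 12)| = 24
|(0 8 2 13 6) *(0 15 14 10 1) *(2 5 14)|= |(0 8 5 14 10 1)(2 13 6 15)|= 12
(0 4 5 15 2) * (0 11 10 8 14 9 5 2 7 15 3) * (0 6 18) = (0 4 2 11 10 8 14 9 5 3 6 18)(7 15) = [4, 1, 11, 6, 2, 3, 18, 15, 14, 5, 8, 10, 12, 13, 9, 7, 16, 17, 0]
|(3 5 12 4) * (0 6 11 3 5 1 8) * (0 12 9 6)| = 9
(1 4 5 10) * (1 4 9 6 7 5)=(1 9 6 7 5 10 4)=[0, 9, 2, 3, 1, 10, 7, 5, 8, 6, 4]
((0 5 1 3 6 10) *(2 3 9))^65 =(0 5 1 9 2 3 6 10) =[5, 9, 3, 6, 4, 1, 10, 7, 8, 2, 0]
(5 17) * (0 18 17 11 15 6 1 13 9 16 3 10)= [18, 13, 2, 10, 4, 11, 1, 7, 8, 16, 0, 15, 12, 9, 14, 6, 3, 5, 17]= (0 18 17 5 11 15 6 1 13 9 16 3 10)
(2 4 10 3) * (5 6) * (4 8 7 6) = (2 8 7 6 5 4 10 3) = [0, 1, 8, 2, 10, 4, 5, 6, 7, 9, 3]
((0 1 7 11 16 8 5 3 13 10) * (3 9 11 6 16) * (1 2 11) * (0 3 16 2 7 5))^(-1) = (0 8 16 11 2 6 7)(1 9 5)(3 10 13) = [8, 9, 6, 10, 4, 1, 7, 0, 16, 5, 13, 2, 12, 3, 14, 15, 11]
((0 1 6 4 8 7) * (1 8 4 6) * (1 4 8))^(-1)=(0 7 8 4 1)=[7, 0, 2, 3, 1, 5, 6, 8, 4]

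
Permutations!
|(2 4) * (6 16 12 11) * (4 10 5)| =4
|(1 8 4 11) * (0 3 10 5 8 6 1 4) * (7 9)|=10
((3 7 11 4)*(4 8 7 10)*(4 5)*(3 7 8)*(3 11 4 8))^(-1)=(11)(3 8 5 10)(4 7)=[0, 1, 2, 8, 7, 10, 6, 4, 5, 9, 3, 11]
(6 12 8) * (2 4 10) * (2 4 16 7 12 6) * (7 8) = [0, 1, 16, 3, 10, 5, 6, 12, 2, 9, 4, 11, 7, 13, 14, 15, 8] = (2 16 8)(4 10)(7 12)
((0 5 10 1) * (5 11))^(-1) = (0 1 10 5 11) = [1, 10, 2, 3, 4, 11, 6, 7, 8, 9, 5, 0]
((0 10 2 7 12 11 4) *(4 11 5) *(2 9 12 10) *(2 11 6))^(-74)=(0 9 6 5 7)(2 4 10 11 12)=[9, 1, 4, 3, 10, 7, 5, 0, 8, 6, 11, 12, 2]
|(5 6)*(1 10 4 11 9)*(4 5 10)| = 12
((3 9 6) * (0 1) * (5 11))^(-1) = (0 1)(3 6 9)(5 11) = [1, 0, 2, 6, 4, 11, 9, 7, 8, 3, 10, 5]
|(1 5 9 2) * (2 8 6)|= 6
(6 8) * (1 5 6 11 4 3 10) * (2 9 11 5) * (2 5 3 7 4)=[0, 5, 9, 10, 7, 6, 8, 4, 3, 11, 1, 2]=(1 5 6 8 3 10)(2 9 11)(4 7)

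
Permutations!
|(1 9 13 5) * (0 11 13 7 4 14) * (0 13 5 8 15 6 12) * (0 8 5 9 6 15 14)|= 35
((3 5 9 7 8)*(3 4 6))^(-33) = (3 9 8 6 5 7 4) = [0, 1, 2, 9, 3, 7, 5, 4, 6, 8]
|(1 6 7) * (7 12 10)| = 5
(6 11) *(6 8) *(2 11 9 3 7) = [0, 1, 11, 7, 4, 5, 9, 2, 6, 3, 10, 8] = (2 11 8 6 9 3 7)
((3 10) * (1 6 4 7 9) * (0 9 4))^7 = (0 6 1 9)(3 10)(4 7) = [6, 9, 2, 10, 7, 5, 1, 4, 8, 0, 3]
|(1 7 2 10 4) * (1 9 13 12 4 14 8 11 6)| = |(1 7 2 10 14 8 11 6)(4 9 13 12)| = 8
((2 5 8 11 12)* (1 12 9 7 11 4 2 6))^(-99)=(12)(2 5 8 4)=[0, 1, 5, 3, 2, 8, 6, 7, 4, 9, 10, 11, 12]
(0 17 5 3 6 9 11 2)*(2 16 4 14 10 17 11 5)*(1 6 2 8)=(0 11 16 4 14 10 17 8 1 6 9 5 3 2)=[11, 6, 0, 2, 14, 3, 9, 7, 1, 5, 17, 16, 12, 13, 10, 15, 4, 8]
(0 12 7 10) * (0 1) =(0 12 7 10 1) =[12, 0, 2, 3, 4, 5, 6, 10, 8, 9, 1, 11, 7]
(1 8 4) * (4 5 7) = [0, 8, 2, 3, 1, 7, 6, 4, 5] = (1 8 5 7 4)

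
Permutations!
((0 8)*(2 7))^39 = (0 8)(2 7) = [8, 1, 7, 3, 4, 5, 6, 2, 0]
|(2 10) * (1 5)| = 2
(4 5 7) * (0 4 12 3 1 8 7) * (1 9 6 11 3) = (0 4 5)(1 8 7 12)(3 9 6 11) = [4, 8, 2, 9, 5, 0, 11, 12, 7, 6, 10, 3, 1]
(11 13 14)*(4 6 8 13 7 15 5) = [0, 1, 2, 3, 6, 4, 8, 15, 13, 9, 10, 7, 12, 14, 11, 5] = (4 6 8 13 14 11 7 15 5)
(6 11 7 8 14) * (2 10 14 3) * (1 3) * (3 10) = [0, 10, 3, 2, 4, 5, 11, 8, 1, 9, 14, 7, 12, 13, 6] = (1 10 14 6 11 7 8)(2 3)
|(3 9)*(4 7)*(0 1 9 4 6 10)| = |(0 1 9 3 4 7 6 10)| = 8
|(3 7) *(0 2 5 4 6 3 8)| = |(0 2 5 4 6 3 7 8)| = 8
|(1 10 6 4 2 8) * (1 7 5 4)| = |(1 10 6)(2 8 7 5 4)| = 15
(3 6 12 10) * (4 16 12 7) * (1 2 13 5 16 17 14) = (1 2 13 5 16 12 10 3 6 7 4 17 14) = [0, 2, 13, 6, 17, 16, 7, 4, 8, 9, 3, 11, 10, 5, 1, 15, 12, 14]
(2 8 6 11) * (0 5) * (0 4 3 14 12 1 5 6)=(0 6 11 2 8)(1 5 4 3 14 12)=[6, 5, 8, 14, 3, 4, 11, 7, 0, 9, 10, 2, 1, 13, 12]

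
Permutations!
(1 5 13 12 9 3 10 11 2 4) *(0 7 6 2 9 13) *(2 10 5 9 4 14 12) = [7, 9, 14, 5, 1, 0, 10, 6, 8, 3, 11, 4, 13, 2, 12] = (0 7 6 10 11 4 1 9 3 5)(2 14 12 13)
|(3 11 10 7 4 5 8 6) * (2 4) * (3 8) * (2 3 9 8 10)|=|(2 4 5 9 8 6 10 7 3 11)|=10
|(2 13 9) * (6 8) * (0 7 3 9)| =6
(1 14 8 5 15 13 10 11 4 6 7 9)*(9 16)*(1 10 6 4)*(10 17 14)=(1 10 11)(5 15 13 6 7 16 9 17 14 8)=[0, 10, 2, 3, 4, 15, 7, 16, 5, 17, 11, 1, 12, 6, 8, 13, 9, 14]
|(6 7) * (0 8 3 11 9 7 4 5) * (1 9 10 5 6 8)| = |(0 1 9 7 8 3 11 10 5)(4 6)| = 18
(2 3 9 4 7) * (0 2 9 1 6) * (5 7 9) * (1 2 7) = (0 7 5 1 6)(2 3)(4 9) = [7, 6, 3, 2, 9, 1, 0, 5, 8, 4]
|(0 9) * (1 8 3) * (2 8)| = |(0 9)(1 2 8 3)| = 4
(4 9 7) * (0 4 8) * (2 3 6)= (0 4 9 7 8)(2 3 6)= [4, 1, 3, 6, 9, 5, 2, 8, 0, 7]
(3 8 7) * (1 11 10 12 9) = (1 11 10 12 9)(3 8 7) = [0, 11, 2, 8, 4, 5, 6, 3, 7, 1, 12, 10, 9]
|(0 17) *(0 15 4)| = |(0 17 15 4)| = 4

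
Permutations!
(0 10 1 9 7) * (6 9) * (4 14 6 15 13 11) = (0 10 1 15 13 11 4 14 6 9 7) = [10, 15, 2, 3, 14, 5, 9, 0, 8, 7, 1, 4, 12, 11, 6, 13]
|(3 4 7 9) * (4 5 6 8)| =|(3 5 6 8 4 7 9)| =7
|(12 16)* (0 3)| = 2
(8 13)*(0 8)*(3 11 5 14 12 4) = (0 8 13)(3 11 5 14 12 4) = [8, 1, 2, 11, 3, 14, 6, 7, 13, 9, 10, 5, 4, 0, 12]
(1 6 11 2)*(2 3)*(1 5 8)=(1 6 11 3 2 5 8)=[0, 6, 5, 2, 4, 8, 11, 7, 1, 9, 10, 3]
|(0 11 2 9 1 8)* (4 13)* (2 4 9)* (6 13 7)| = 9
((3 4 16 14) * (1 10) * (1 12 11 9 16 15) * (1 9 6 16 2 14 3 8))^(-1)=(1 8 14 2 9 15 4 3 16 6 11 12 10)=[0, 8, 9, 16, 3, 5, 11, 7, 14, 15, 1, 12, 10, 13, 2, 4, 6]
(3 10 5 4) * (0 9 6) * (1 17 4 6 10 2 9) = (0 1 17 4 3 2 9 10 5 6) = [1, 17, 9, 2, 3, 6, 0, 7, 8, 10, 5, 11, 12, 13, 14, 15, 16, 4]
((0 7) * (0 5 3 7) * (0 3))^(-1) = (0 5 7 3) = [5, 1, 2, 0, 4, 7, 6, 3]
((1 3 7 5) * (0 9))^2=(9)(1 7)(3 5)=[0, 7, 2, 5, 4, 3, 6, 1, 8, 9]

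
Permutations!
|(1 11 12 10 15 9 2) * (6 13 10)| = 9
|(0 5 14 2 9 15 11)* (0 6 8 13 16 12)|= 12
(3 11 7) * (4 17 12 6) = (3 11 7)(4 17 12 6) = [0, 1, 2, 11, 17, 5, 4, 3, 8, 9, 10, 7, 6, 13, 14, 15, 16, 12]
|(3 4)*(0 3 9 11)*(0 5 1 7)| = 8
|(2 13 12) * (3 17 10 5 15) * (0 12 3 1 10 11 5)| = |(0 12 2 13 3 17 11 5 15 1 10)| = 11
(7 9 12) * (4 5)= [0, 1, 2, 3, 5, 4, 6, 9, 8, 12, 10, 11, 7]= (4 5)(7 9 12)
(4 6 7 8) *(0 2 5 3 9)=[2, 1, 5, 9, 6, 3, 7, 8, 4, 0]=(0 2 5 3 9)(4 6 7 8)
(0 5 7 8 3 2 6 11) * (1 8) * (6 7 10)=[5, 8, 7, 2, 4, 10, 11, 1, 3, 9, 6, 0]=(0 5 10 6 11)(1 8 3 2 7)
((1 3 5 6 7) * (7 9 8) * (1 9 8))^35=[0, 1, 2, 3, 4, 5, 6, 7, 8, 9]=(9)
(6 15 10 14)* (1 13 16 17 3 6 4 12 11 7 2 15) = (1 13 16 17 3 6)(2 15 10 14 4 12 11 7) = [0, 13, 15, 6, 12, 5, 1, 2, 8, 9, 14, 7, 11, 16, 4, 10, 17, 3]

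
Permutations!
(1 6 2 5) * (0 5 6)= (0 5 1)(2 6)= [5, 0, 6, 3, 4, 1, 2]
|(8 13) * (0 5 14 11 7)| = |(0 5 14 11 7)(8 13)| = 10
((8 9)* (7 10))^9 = (7 10)(8 9) = [0, 1, 2, 3, 4, 5, 6, 10, 9, 8, 7]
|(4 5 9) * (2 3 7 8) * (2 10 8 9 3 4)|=6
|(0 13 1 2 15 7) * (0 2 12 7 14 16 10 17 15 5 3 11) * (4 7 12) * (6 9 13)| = 55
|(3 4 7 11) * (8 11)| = |(3 4 7 8 11)| = 5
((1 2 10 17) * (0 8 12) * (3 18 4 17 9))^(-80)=(18)(0 8 12)=[8, 1, 2, 3, 4, 5, 6, 7, 12, 9, 10, 11, 0, 13, 14, 15, 16, 17, 18]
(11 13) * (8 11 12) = (8 11 13 12) = [0, 1, 2, 3, 4, 5, 6, 7, 11, 9, 10, 13, 8, 12]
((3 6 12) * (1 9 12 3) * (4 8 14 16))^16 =(16)(1 9 12) =[0, 9, 2, 3, 4, 5, 6, 7, 8, 12, 10, 11, 1, 13, 14, 15, 16]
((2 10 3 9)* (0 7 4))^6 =(2 3)(9 10) =[0, 1, 3, 2, 4, 5, 6, 7, 8, 10, 9]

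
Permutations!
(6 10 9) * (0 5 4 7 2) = (0 5 4 7 2)(6 10 9) = [5, 1, 0, 3, 7, 4, 10, 2, 8, 6, 9]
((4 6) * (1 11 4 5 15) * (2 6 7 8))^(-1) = [0, 15, 8, 3, 11, 6, 2, 4, 7, 9, 10, 1, 12, 13, 14, 5] = (1 15 5 6 2 8 7 4 11)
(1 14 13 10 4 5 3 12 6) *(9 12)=(1 14 13 10 4 5 3 9 12 6)=[0, 14, 2, 9, 5, 3, 1, 7, 8, 12, 4, 11, 6, 10, 13]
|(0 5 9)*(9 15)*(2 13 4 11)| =|(0 5 15 9)(2 13 4 11)| =4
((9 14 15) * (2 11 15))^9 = (2 14 9 15 11) = [0, 1, 14, 3, 4, 5, 6, 7, 8, 15, 10, 2, 12, 13, 9, 11]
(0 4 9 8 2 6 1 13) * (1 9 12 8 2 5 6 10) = (0 4 12 8 5 6 9 2 10 1 13) = [4, 13, 10, 3, 12, 6, 9, 7, 5, 2, 1, 11, 8, 0]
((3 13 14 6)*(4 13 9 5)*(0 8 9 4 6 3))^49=(0 6 5 9 8)(3 4 13 14)=[6, 1, 2, 4, 13, 9, 5, 7, 0, 8, 10, 11, 12, 14, 3]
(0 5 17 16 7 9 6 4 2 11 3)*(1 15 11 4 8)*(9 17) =[5, 15, 4, 0, 2, 9, 8, 17, 1, 6, 10, 3, 12, 13, 14, 11, 7, 16] =(0 5 9 6 8 1 15 11 3)(2 4)(7 17 16)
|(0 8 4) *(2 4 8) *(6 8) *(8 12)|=3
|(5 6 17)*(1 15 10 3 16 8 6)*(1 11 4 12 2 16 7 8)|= |(1 15 10 3 7 8 6 17 5 11 4 12 2 16)|= 14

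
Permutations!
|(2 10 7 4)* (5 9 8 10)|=7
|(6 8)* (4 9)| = |(4 9)(6 8)| = 2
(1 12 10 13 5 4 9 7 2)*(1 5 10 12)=(2 5 4 9 7)(10 13)=[0, 1, 5, 3, 9, 4, 6, 2, 8, 7, 13, 11, 12, 10]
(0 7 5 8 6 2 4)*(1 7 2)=(0 2 4)(1 7 5 8 6)=[2, 7, 4, 3, 0, 8, 1, 5, 6]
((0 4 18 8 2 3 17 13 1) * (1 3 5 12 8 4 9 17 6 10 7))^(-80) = [9, 0, 2, 6, 4, 5, 10, 1, 8, 17, 7, 11, 12, 3, 14, 15, 16, 13, 18] = (18)(0 9 17 13 3 6 10 7 1)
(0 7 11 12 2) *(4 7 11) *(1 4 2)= [11, 4, 0, 3, 7, 5, 6, 2, 8, 9, 10, 12, 1]= (0 11 12 1 4 7 2)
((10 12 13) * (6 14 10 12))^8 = [0, 1, 2, 3, 4, 5, 10, 7, 8, 9, 14, 11, 12, 13, 6] = (6 10 14)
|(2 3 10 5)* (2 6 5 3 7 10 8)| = |(2 7 10 3 8)(5 6)| = 10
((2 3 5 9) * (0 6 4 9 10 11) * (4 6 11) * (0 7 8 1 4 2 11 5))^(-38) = (0 10 3 5 2)(1 7 9)(4 8 11) = [10, 7, 0, 5, 8, 2, 6, 9, 11, 1, 3, 4]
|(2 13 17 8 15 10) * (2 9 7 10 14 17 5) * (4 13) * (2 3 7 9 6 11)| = |(2 4 13 5 3 7 10 6 11)(8 15 14 17)| = 36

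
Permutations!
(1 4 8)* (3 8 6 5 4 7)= (1 7 3 8)(4 6 5)= [0, 7, 2, 8, 6, 4, 5, 3, 1]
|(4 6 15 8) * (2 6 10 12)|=7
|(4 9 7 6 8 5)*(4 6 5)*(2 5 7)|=|(2 5 6 8 4 9)|=6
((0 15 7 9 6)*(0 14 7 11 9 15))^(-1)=[0, 1, 2, 3, 4, 5, 9, 14, 8, 11, 10, 15, 12, 13, 6, 7]=(6 9 11 15 7 14)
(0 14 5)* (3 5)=(0 14 3 5)=[14, 1, 2, 5, 4, 0, 6, 7, 8, 9, 10, 11, 12, 13, 3]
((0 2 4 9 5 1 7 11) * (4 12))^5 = [5, 12, 1, 3, 11, 2, 6, 4, 8, 0, 10, 9, 7] = (0 5 2 1 12 7 4 11 9)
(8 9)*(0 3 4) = (0 3 4)(8 9) = [3, 1, 2, 4, 0, 5, 6, 7, 9, 8]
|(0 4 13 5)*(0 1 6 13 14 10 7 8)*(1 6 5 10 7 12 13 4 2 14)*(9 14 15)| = |(0 2 15 9 14 7 8)(1 5 6 4)(10 12 13)| = 84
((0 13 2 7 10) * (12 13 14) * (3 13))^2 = [12, 1, 10, 2, 4, 5, 6, 0, 8, 9, 14, 11, 13, 7, 3] = (0 12 13 7)(2 10 14 3)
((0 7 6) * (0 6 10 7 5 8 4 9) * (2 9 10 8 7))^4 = (0 4)(2 7)(5 10)(8 9) = [4, 1, 7, 3, 0, 10, 6, 2, 9, 8, 5]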